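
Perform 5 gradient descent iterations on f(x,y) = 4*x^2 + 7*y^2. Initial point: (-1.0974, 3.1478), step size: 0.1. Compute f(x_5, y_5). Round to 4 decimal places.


Gradient descent on f(x,y) = 4*x^2 + 7*y^2.
Starting point: (-1.0974, 3.1478), alpha = 0.1
Step 1: grad_x = 2*4*-1.0974 = -8.7792, grad_y = 2*7*3.1478 = 44.0692
  x_1 = -1.0974 - 0.1*-8.7792 = -0.2195
  y_1 = 3.1478 - 0.1*44.0692 = -1.2591
Step 2: grad_x = 2*4*-0.2195 = -1.7558, grad_y = 2*7*-1.2591 = -17.6277
  x_2 = -0.2195 - 0.1*-1.7558 = -0.0439
  y_2 = -1.2591 - 0.1*-17.6277 = 0.5036
Step 3: grad_x = 2*4*-0.0439 = -0.3512, grad_y = 2*7*0.5036 = 7.0511
  x_3 = -0.0439 - 0.1*-0.3512 = -0.0088
  y_3 = 0.5036 - 0.1*7.0511 = -0.2015
Step 4: grad_x = 2*4*-0.0088 = -0.0702, grad_y = 2*7*-0.2015 = -2.8204
  x_4 = -0.0088 - 0.1*-0.0702 = -0.0018
  y_4 = -0.2015 - 0.1*-2.8204 = 0.0806
Step 5: grad_x = 2*4*-0.0018 = -0.014, grad_y = 2*7*0.0806 = 1.1282
  x_5 = -0.0018 - 0.1*-0.014 = -0.0004
  y_5 = 0.0806 - 0.1*1.1282 = -0.0322
f(-0.0004, -0.0322) = 4*(-0.0004)^2 + 7*(-0.0322)^2 = 0.0073


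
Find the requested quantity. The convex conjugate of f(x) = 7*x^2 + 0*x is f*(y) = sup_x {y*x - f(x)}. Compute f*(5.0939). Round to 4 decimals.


f*(y) = sup_x {y*x - a*x^2 - b*x} = sup_x {(y-b)*x - a*x^2}
FOC: (y - b) - 2a*x = 0 => x* = (y - b)/(2a)
x* = (5.0939 - 0)/(2*7) = 0.3639
f*(5.0939) = (y-b)^2/(4a) = (5.0939 - 0)^2/(4*7)
= 25.9478/28 = 0.9267


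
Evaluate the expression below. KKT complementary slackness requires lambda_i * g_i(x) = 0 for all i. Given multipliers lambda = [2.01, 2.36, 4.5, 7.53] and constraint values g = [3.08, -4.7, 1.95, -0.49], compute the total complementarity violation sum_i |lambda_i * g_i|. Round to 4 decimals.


KKT complementary slackness check:
lambda_1 * g_1 = 2.01 * 3.08 = 6.1908
lambda_2 * g_2 = 2.36 * -4.7 = -11.092
lambda_3 * g_3 = 4.5 * 1.95 = 8.775
lambda_4 * g_4 = 7.53 * -0.49 = -3.6897
Total violation = 6.1908 + 11.092 + 8.775 + 3.6897 = 29.7475


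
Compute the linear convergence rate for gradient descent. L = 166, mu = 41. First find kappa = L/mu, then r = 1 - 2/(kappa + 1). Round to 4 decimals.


Step 1: Compute the condition number.
kappa = L/mu = 166/41 = 4.0488
Step 2: Compute the convergence rate.
r = 1 - 2/(kappa + 1) = 1 - 2*mu/(L + mu) = (L - mu)/(L + mu) = 125/207 = 0.6039


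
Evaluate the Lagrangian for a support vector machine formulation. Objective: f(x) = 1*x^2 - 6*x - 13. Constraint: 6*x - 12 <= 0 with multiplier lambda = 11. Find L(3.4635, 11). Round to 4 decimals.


Step 1: Evaluate f(x).
f(3.4635) = 1*3.4635^2 - 6*3.4635 - 13 = -21.7852
Step 2: Evaluate g(x).
g(3.4635) = 6*3.4635 - 12 = 8.781
Step 3: Compute Lagrangian.
L = -21.7852 + 11*8.781 = 74.8058


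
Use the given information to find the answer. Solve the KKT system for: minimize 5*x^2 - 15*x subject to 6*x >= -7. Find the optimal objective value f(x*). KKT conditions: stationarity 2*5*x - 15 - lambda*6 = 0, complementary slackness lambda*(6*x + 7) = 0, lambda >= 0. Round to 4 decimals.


Step 1: Try lambda = 0 (constraint inactive).
Stationarity: 2*5*x - 15 = 0
x* = 15/(2*5) = 1.5
Check constraint: 6*1.5 = 9.0 >= -7 -- satisfied.
Step 2: Compute optimal value.
f(x*) = 5*1.5^2 - 15*1.5 = -11.25


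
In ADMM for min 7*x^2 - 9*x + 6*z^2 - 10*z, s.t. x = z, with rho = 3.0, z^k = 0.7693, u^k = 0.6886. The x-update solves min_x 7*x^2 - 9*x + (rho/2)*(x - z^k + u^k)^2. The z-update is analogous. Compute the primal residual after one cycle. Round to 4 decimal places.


ADMM iteration with rho = 3.0, z^k = 0.7693, u^k = 0.6886
Step 1: x-update.
Minimize 7*x^2 - 9*x + (3.0/2)*(x - 0.7693 + 0.6886)^2
FOC: (2*7 + 3.0)*x = 9 + 3.0*(0.7693 - 0.6886)
x^{k+1} = 0.5437
Step 2: z-update.
Minimize 6*z^2 - 10*z + (3.0/2)*(0.5437 - z + 0.6886)^2
FOC: (2*6 + 3.0)*z = 10 + 3.0*(0.5437 + 0.6886)
z^{k+1} = 0.9131
Step 3: u-update.
u^{k+1} = 0.6886 + 0.5437 - 0.9131 = 0.3191
Step 4: Primal residual = |0.5437 - 0.9131| = 0.3695


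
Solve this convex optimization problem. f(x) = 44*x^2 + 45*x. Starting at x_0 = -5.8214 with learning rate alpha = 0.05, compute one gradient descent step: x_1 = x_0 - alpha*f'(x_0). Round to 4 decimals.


We compute the gradient at x_0 and apply the update.
f'(x) = 88*x + 45
f'(-5.8214) = 88*-5.8214 + 45 = -467.2832
x_1 = -5.8214 - 0.05*-467.2832 = 17.5428


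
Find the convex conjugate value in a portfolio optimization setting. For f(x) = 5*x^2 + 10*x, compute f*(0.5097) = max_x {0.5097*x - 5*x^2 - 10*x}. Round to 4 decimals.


f*(y) = sup_x {y*x - a*x^2 - b*x} = sup_x {(y-b)*x - a*x^2}
FOC: (y - b) - 2a*x = 0 => x* = (y - b)/(2a)
x* = (0.5097 - 10)/(2*5) = -0.949
f*(0.5097) = (y-b)^2/(4a) = (0.5097 - 10)^2/(4*5)
= 90.0658/20 = 4.5033


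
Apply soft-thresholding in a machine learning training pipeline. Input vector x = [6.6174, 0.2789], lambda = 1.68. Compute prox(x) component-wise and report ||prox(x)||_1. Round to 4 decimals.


Soft-thresholding with lambda = 1.68:
prox(6.6174) = sign(6.6174)*max(|6.6174| - 1.68, 0) = 4.9374
prox(0.2789) = sign(0.2789)*max(|0.2789| - 1.68, 0) = 0.0
prox(x) = [4.9374, 0.0]
||prox(x)||_1 = 4.9374 + 0.0 = 4.9374


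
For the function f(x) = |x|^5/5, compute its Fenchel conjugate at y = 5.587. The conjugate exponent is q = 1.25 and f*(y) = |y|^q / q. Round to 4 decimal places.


The conjugate exponent q satisfies 1/p + 1/q = 1.
p = 5, so q = 5/(5 - 1) = 1.25
|y|^q = 5.587^1.25 = 8.5896
f*(5.587) = 8.5896 / 1.25 = 6.8717


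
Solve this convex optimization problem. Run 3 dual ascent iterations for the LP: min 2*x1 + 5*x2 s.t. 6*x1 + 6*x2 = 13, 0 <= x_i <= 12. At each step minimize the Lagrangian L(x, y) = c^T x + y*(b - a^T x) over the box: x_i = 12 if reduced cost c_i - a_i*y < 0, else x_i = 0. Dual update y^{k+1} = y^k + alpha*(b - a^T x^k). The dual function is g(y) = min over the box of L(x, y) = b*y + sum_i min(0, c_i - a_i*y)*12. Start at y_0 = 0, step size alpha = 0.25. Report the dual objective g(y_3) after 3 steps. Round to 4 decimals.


Dual ascent for LP: min 2*x1 + 5*x2, 6*x1 + 6*x2 = 13, 0 <= x_i <= 12
Step 1: y^k = 0.0, reduced costs: (2.0, 5.0)
  x^k = (0.0, 0.0), subgradient = b - a^T x = 13.0
  y^{k+1} = 0.0 + 0.25*13.0 = 3.25
Step 2: y^k = 3.25, reduced costs: (-17.5, -14.5)
  x^k = (12.0, 12.0), subgradient = b - a^T x = -131.0
  y^{k+1} = 3.25 + 0.25*-131.0 = -29.5
Step 3: y^k = -29.5, reduced costs: (179.0, 182.0)
  x^k = (0.0, 0.0), subgradient = b - a^T x = 13.0
  y^{k+1} = -29.5 + 0.25*13.0 = -26.25
Dual objective at y_3 = -26.25: reduced costs (159.5, 162.5), box minimizer x = (0.0, 0.0)
g(y_3) = b*y + (c1 - a1*y)*x1 + (c2 - a2*y)*x2 = 13*(-26.25) + 159.5*0.0 + 162.5*0.0 = -341.25 + 0.0 + 0.0 = -341.25


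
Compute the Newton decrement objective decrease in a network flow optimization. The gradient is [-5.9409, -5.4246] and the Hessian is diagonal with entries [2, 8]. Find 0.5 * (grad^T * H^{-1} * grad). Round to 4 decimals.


Step 1: H is diagonal, so H^(-1) * g = [-2.9705, -0.6781].
Step 2: g^T H^(-1) g = sum_i g_i^2 / H_ii
  = (-5.9409)^2/2 + (-5.4246)^2/8
  = 17.6471 + 3.6783 = 21.3254
Step 3: Objective decrease = 0.5 * g^T H^(-1) g = 10.6627


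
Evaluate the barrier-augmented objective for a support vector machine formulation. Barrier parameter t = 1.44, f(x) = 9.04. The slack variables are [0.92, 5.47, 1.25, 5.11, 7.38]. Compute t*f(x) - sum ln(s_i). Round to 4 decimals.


Step 1: Compute log-barrier.
ln values: [-0.0834, 1.6993, 0.2231, 1.6312, 1.9988]
phi = -(-0.0834 + 1.6993 + 0.2231 + 1.6312 + 1.9988) = -5.469
Step 2: Compute augmented objective.
t*f(x) = 1.44*9.04 = 13.0176
Total = 13.0176 - 5.469 = 7.5486


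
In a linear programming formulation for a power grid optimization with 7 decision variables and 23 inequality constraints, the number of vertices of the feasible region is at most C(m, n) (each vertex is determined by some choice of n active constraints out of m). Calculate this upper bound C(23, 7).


Each vertex corresponds to some choice of n active constraints out of m, so the number of vertices is at most C(m, n) = m! / (n!(m-n)!).
m = 23, n = 7
Numerator: 23 * 22 * 21 * 20 * 19 * 18 * 17
Denominator: 7! = 5040
C(23, 7) = 245157


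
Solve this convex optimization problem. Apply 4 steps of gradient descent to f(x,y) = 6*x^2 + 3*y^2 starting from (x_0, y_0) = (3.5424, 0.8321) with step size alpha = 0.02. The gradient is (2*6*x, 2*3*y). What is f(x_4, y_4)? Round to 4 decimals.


Gradient descent on f(x,y) = 6*x^2 + 3*y^2.
Starting point: (3.5424, 0.8321), alpha = 0.02
Step 1: grad_x = 2*6*3.5424 = 42.5088, grad_y = 2*3*0.8321 = 4.9926
  x_1 = 3.5424 - 0.02*42.5088 = 2.6922
  y_1 = 0.8321 - 0.02*4.9926 = 0.7322
Step 2: grad_x = 2*6*2.6922 = 32.3067, grad_y = 2*3*0.7322 = 4.3935
  x_2 = 2.6922 - 0.02*32.3067 = 2.0461
  y_2 = 0.7322 - 0.02*4.3935 = 0.6444
Step 3: grad_x = 2*6*2.0461 = 24.5531, grad_y = 2*3*0.6444 = 3.8663
  x_3 = 2.0461 - 0.02*24.5531 = 1.555
  y_3 = 0.6444 - 0.02*3.8663 = 0.5671
Step 4: grad_x = 2*6*1.555 = 18.6603, grad_y = 2*3*0.5671 = 3.4023
  x_4 = 1.555 - 0.02*18.6603 = 1.1818
  y_4 = 0.5671 - 0.02*3.4023 = 0.499
f(1.1818, 0.499) = 6*1.1818^2 + 3*0.499^2 = 9.1272


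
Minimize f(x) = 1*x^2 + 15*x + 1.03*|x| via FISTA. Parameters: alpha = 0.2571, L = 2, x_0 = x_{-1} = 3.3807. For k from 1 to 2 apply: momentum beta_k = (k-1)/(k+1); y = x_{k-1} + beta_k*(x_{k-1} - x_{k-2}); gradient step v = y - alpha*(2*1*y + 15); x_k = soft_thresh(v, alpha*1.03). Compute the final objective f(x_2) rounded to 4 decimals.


FISTA on f(x) = 1*x^2 + 15*x + 1.03*|x|
L = 2, alpha = 0.2571
Iteration 1: beta = 0.0, y = 3.3807 + 0.0*(3.3807 - 3.3807) = 3.3807
  grad(y) = 21.7614, v = y - alpha*grad = -2.2142
  prox(v) = soft_thresh(-2.2142, 0.2648) = -1.9493
Iteration 2: beta = 0.3333, y = -1.9493 + 0.3333*(-1.9493 - 3.3807) = -3.726
  grad(y) = 7.548, v = y - alpha*grad = -5.6666
  prox(v) = soft_thresh(-5.6666, 0.2648) = -5.4018
f(x_2) = 1*(-5.4018)^2 + 15*(-5.4018) + 1.03*|-5.4018| = -46.2837


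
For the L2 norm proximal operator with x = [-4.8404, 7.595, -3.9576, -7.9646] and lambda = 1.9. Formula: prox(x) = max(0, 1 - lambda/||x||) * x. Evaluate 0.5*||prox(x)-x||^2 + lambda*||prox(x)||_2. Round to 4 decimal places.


Step 1: Compute ||x||.
||x|| = 12.6574
Step 2: Compute scaling factor.
scale = max(0, 1 - 1.9/12.6574) = 0.8499
Step 3: prox(x) = [-4.1138, 6.4549, -3.3635, -6.769]
||prox(x)|| = 10.7574
Step 4: Proximal objective.
0.5*||prox-x||^2 = 1.805
lambda*||prox|| = 20.4391
Total = 22.2441


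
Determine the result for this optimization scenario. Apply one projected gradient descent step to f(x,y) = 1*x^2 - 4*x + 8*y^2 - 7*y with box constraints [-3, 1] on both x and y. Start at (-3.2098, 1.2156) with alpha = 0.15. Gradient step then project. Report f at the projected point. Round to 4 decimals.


Step 1: Compute gradient at (-3.2098, 1.2156).
grad_x = 2*1*-3.2098 - 4 = -10.4196
grad_y = 2*8*1.2156 - 7 = 12.4496
Step 2: Gradient step.
x_raw = -3.2098 - 0.15*-10.4196 = -1.6469
y_raw = 1.2156 - 0.15*12.4496 = -0.6518
Step 3: Project onto [-3, 1].
x_proj = clip(-1.6469) = -1.6469
y_proj = clip(-0.6518) = -0.6518
Step 4: Evaluate f.
f(-1.6469, -0.6518) = 17.2616


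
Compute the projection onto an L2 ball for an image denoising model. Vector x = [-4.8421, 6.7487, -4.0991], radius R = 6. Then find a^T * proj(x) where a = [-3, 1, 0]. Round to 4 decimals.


Step 1: Compute ||x|| (intermediates to 6 decimals).
||x|| = sqrt((-4.8421)^2 + 6.7487^2 + (-4.0991)^2) = 9.262478
Step 2: Project.
Since ||x|| > R, scale = R/||x|| = 6/9.262478 = 0.647775, proj(x) = scale * x
proj(x) = [-3.136591, 4.371639, -2.655295]
Step 3: Dot product.
a^T * proj(x) = -3*(-3.136591) + 1*4.371639 + 0*(-2.655295) = 13.7814


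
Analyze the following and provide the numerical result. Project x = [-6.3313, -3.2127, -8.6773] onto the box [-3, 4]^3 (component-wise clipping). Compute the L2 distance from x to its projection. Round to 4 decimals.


Project each component onto [-3, 4].
clip(-6.3313) = -3.0, clip(-3.2127) = -3.0, clip(-8.6773) = -3.0
Projection = [-3.0, -3.0, -3.0]
Squared diffs: [11.0976, 0.0452, 32.2317]
Distance = sqrt(43.3745) = 6.5859


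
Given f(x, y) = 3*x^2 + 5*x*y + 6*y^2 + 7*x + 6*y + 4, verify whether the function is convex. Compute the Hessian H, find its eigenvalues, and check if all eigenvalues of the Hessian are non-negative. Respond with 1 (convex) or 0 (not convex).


The Hessian of f(x,y) = 3*x^2 + 5*x*y + 6*y^2 + 7*x + 6*y + 4 is:
H = [[6, 5], [5, 12]]
Trace = 6 + 12 = 18
Determinant = 6*12 - (5)^2 = 47
Discriminant = (18)^2 - 4*47 = 136.0
Eigenvalues: lambda_1 = 3.169, lambda_2 = 14.831
The function is convex.

1


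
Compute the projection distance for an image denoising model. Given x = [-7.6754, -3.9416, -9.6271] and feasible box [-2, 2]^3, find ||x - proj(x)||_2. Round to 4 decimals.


Project each component onto [-2, 2].
clip(-7.6754) = -2.0, clip(-3.9416) = -2.0, clip(-9.6271) = -2.0
Projection = [-2.0, -2.0, -2.0]
Squared diffs: [32.2102, 3.7698, 58.1727]
Distance = sqrt(94.1527) = 9.7032


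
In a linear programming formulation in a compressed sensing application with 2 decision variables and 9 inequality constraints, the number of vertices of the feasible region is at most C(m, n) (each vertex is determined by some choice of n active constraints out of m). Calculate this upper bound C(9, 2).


Each vertex corresponds to some choice of n active constraints out of m, so the number of vertices is at most C(m, n) = m! / (n!(m-n)!).
m = 9, n = 2
Numerator: 9 * 8
Denominator: 2! = 2
C(9, 2) = 36


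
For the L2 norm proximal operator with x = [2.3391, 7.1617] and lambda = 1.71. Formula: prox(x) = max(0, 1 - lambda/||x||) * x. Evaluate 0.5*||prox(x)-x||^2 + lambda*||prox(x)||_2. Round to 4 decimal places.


Step 1: Compute ||x||.
||x|| = 7.534
Step 2: Compute scaling factor.
scale = max(0, 1 - 1.71/7.534) = 0.773
Step 3: prox(x) = [1.8082, 5.5362]
||prox(x)|| = 5.824
Step 4: Proximal objective.
0.5*||prox-x||^2 = 1.4621
lambda*||prox|| = 9.959
Total = 11.4211


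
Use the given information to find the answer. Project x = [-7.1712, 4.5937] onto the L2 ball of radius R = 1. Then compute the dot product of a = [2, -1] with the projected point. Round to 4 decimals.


Step 1: Compute ||x|| (intermediates to 6 decimals).
||x|| = sqrt((-7.1712)^2 + 4.5937^2) = 8.516348
Step 2: Project.
Since ||x|| > R, scale = R/||x|| = 1/8.516348 = 0.117421, proj(x) = scale * x
proj(x) = [-0.842049, 0.539397]
Step 3: Dot product.
a^T * proj(x) = 2*(-0.842049) - 1*0.539397 = -2.2235


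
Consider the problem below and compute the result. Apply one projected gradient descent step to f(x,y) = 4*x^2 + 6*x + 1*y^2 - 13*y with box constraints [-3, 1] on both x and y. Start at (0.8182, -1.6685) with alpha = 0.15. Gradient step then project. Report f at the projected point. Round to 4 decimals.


Step 1: Compute gradient at (0.8182, -1.6685).
grad_x = 2*4*0.8182 + 6 = 12.5456
grad_y = 2*1*-1.6685 - 13 = -16.337
Step 2: Gradient step.
x_raw = 0.8182 - 0.15*12.5456 = -1.0636
y_raw = -1.6685 - 0.15*-16.337 = 0.7821
Step 3: Project onto [-3, 1].
x_proj = clip(-1.0636) = -1.0636
y_proj = clip(0.7821) = 0.7821
Step 4: Evaluate f.
f(-1.0636, 0.7821) = -11.4116


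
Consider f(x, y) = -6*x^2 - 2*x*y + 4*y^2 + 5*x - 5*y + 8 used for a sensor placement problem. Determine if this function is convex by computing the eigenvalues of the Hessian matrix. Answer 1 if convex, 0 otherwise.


The Hessian of f(x,y) = -6*x^2 - 2*x*y + 4*y^2 + 5*x - 5*y + 8 is:
H = [[-12, -2], [-2, 8]]
Trace = -12 + 8 = -4
Determinant = -12*8 - (-2)^2 = -100
Discriminant = (-4)^2 - 4*-100 = 416.0
Eigenvalues: lambda_1 = -12.198, lambda_2 = 8.198
The function is not convex.

0


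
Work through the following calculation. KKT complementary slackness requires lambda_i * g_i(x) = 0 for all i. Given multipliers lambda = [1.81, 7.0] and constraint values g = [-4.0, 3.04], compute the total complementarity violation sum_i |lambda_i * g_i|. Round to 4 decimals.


KKT complementary slackness check:
lambda_1 * g_1 = 1.81 * -4.0 = -7.24
lambda_2 * g_2 = 7.0 * 3.04 = 21.28
Total violation = 7.24 + 21.28 = 28.52


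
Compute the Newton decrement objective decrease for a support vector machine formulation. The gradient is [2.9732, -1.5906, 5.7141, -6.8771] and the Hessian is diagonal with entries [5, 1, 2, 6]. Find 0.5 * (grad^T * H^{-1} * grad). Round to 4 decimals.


Step 1: H is diagonal, so H^(-1) * g = [0.5946, -1.5906, 2.8571, -1.1462].
Step 2: g^T H^(-1) g = sum_i g_i^2 / H_ii
  = (2.9732)^2/5 + (-1.5906)^2/1 + (5.7141)^2/2 + (-6.8771)^2/6
  = 1.768 + 2.53 + 16.3255 + 7.8824 = 28.5059
Step 3: Objective decrease = 0.5 * g^T H^(-1) g = 14.2529


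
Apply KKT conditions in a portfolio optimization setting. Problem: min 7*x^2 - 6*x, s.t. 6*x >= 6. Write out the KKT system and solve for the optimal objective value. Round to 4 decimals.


Step 1: Try lambda = 0 (constraint inactive).
x_unc = 6/(2*7) = 0.4286
Check: 6*0.4286 = 2.5716 < 6 -- violated!
Step 2: Constraint must be active: 6*x = 6
x* = 6/6 = 1.0
lambda = (2*7*1.0 - 6)/6 = 1.3333
Step 3: Compute optimal value.
f(x*) = 7*1.0^2 - 6*1.0 = 1.0


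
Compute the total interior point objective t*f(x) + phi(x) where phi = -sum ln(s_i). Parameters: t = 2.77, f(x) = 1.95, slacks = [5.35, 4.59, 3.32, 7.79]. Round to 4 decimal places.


Step 1: Compute log-barrier.
ln values: [1.6771, 1.5239, 1.2, 2.0528]
phi = -(1.6771 + 1.5239 + 1.2 + 2.0528) = -6.4538
Step 2: Compute augmented objective.
t*f(x) = 2.77*1.95 = 5.4015
Total = 5.4015 - 6.4538 = -1.0523


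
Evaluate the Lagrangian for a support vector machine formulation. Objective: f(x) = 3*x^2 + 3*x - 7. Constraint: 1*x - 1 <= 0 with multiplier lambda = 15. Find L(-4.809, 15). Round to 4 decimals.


Step 1: Evaluate f(x).
f(-4.809) = 3*(-4.809)^2 + 3*(-4.809) - 7 = 47.9524
Step 2: Evaluate g(x).
g(-4.809) = 1*-4.809 - 1 = -5.809
Step 3: Compute Lagrangian.
L = 47.9524 + 15*-5.809 = -39.1826


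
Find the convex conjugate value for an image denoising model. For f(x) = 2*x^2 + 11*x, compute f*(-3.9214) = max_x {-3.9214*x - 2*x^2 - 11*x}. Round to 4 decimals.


f*(y) = sup_x {y*x - a*x^2 - b*x} = sup_x {(y-b)*x - a*x^2}
FOC: (y - b) - 2a*x = 0 => x* = (y - b)/(2a)
x* = (-3.9214 - 11)/(2*2) = -3.7304
f*(-3.9214) = (y-b)^2/(4a) = (-3.9214 - 11)^2/(4*2)
= 222.6482/8 = 27.831


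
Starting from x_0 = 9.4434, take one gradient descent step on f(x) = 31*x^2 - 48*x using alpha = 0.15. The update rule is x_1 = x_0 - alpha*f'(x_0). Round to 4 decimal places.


We compute the gradient at x_0 and apply the update.
f'(x) = 62*x - 48
f'(9.4434) = 62*9.4434 - 48 = 537.4908
x_1 = 9.4434 - 0.15*537.4908 = -71.1802


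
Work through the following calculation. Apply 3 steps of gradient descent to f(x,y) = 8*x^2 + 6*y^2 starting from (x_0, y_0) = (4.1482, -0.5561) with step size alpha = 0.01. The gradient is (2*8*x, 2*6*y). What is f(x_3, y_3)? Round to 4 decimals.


Gradient descent on f(x,y) = 8*x^2 + 6*y^2.
Starting point: (4.1482, -0.5561), alpha = 0.01
Step 1: grad_x = 2*8*4.1482 = 66.3712, grad_y = 2*6*-0.5561 = -6.6732
  x_1 = 4.1482 - 0.01*66.3712 = 3.4845
  y_1 = -0.5561 - 0.01*-6.6732 = -0.4894
Step 2: grad_x = 2*8*3.4845 = 55.7518, grad_y = 2*6*-0.4894 = -5.8724
  x_2 = 3.4845 - 0.01*55.7518 = 2.927
  y_2 = -0.4894 - 0.01*-5.8724 = -0.4306
Step 3: grad_x = 2*8*2.927 = 46.8315, grad_y = 2*6*-0.4306 = -5.1677
  x_3 = 2.927 - 0.01*46.8315 = 2.4587
  y_3 = -0.4306 - 0.01*-5.1677 = -0.379
f(2.4587, -0.379) = 8*2.4587^2 + 6*(-0.379)^2 = 49.2216


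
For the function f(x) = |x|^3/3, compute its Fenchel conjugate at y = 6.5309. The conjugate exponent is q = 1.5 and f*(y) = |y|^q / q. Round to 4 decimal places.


The conjugate exponent q satisfies 1/p + 1/q = 1.
p = 3, so q = 3/(3 - 1) = 1.5
|y|^q = 6.5309^1.5 = 16.6901
f*(6.5309) = 16.6901 / 1.5 = 11.1267


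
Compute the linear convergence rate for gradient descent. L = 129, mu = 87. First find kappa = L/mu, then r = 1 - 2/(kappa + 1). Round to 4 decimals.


Step 1: Compute the condition number.
kappa = L/mu = 129/87 = 1.4828
Step 2: Compute the convergence rate.
r = 1 - 2/(kappa + 1) = 1 - 2*mu/(L + mu) = (L - mu)/(L + mu) = 42/216 = 0.1944


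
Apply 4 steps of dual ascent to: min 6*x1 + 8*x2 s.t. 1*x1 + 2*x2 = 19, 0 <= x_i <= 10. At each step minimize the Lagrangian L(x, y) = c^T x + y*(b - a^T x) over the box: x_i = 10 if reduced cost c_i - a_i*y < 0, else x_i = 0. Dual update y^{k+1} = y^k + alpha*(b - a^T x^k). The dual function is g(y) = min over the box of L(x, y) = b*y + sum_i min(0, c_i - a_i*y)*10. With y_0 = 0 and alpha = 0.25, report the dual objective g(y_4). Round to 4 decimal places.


Dual ascent for LP: min 6*x1 + 8*x2, 1*x1 + 2*x2 = 19, 0 <= x_i <= 10
Step 1: y^k = 0.0, reduced costs: (6.0, 8.0)
  x^k = (0.0, 0.0), subgradient = b - a^T x = 19.0
  y^{k+1} = 0.0 + 0.25*19.0 = 4.75
Step 2: y^k = 4.75, reduced costs: (1.25, -1.5)
  x^k = (0.0, 10.0), subgradient = b - a^T x = -1.0
  y^{k+1} = 4.75 + 0.25*-1.0 = 4.5
Step 3: y^k = 4.5, reduced costs: (1.5, -1.0)
  x^k = (0.0, 10.0), subgradient = b - a^T x = -1.0
  y^{k+1} = 4.5 + 0.25*-1.0 = 4.25
Step 4: y^k = 4.25, reduced costs: (1.75, -0.5)
  x^k = (0.0, 10.0), subgradient = b - a^T x = -1.0
  y^{k+1} = 4.25 + 0.25*-1.0 = 4.0
Dual objective at y_4 = 4.0: reduced costs (2.0, 0.0), box minimizer x = (0.0, 0.0)
g(y_4) = b*y + (c1 - a1*y)*x1 + (c2 - a2*y)*x2 = 19*4.0 + 2.0*0.0 + 0.0*0.0 = 76.0 + 0.0 + 0.0 = 76.0


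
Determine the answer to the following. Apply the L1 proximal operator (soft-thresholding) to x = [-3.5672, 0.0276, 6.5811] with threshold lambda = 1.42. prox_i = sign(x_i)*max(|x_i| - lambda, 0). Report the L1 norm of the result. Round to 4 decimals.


Soft-thresholding with lambda = 1.42:
prox(-3.5672) = sign(-3.5672)*max(|-3.5672| - 1.42, 0) = -2.1472
prox(0.0276) = sign(0.0276)*max(|0.0276| - 1.42, 0) = 0.0
prox(6.5811) = sign(6.5811)*max(|6.5811| - 1.42, 0) = 5.1611
prox(x) = [-2.1472, 0.0, 5.1611]
||prox(x)||_1 = 2.1472 + 0.0 + 5.1611 = 7.3083


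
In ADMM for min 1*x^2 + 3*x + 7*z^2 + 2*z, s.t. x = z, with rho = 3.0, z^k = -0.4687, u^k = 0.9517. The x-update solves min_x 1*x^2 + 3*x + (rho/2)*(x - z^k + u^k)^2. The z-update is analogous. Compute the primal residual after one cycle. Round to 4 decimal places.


ADMM iteration with rho = 3.0, z^k = -0.4687, u^k = 0.9517
Step 1: x-update.
Minimize 1*x^2 + 3*x + (3.0/2)*(x + 0.4687 + 0.9517)^2
FOC: (2*1 + 3.0)*x = -3 + 3.0*(-0.4687 - 0.9517)
x^{k+1} = -1.4522
Step 2: z-update.
Minimize 7*z^2 + 2*z + (3.0/2)*(-1.4522 - z + 0.9517)^2
FOC: (2*7 + 3.0)*z = -2 + 3.0*(-1.4522 + 0.9517)
z^{k+1} = -0.206
Step 3: u-update.
u^{k+1} = 0.9517 - 1.4522 + 0.206 = -0.2946
Step 4: Primal residual = |-1.4522 + 0.206| = 1.2463


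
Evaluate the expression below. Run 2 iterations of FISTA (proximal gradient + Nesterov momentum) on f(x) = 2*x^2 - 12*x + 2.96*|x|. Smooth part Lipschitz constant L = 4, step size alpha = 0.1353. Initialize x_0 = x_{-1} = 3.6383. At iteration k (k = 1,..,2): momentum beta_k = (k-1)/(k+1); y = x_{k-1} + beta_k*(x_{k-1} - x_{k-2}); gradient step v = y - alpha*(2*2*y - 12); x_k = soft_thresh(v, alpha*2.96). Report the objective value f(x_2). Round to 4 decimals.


FISTA on f(x) = 2*x^2 - 12*x + 2.96*|x|
L = 4, alpha = 0.1353
Iteration 1: beta = 0.0, y = 3.6383 + 0.0*(3.6383 - 3.6383) = 3.6383
  grad(y) = 2.5532, v = y - alpha*grad = 3.2929
  prox(v) = soft_thresh(3.2929, 0.4005) = 2.8924
Iteration 2: beta = 0.3333, y = 2.8924 + 0.3333*(2.8924 - 3.6383) = 2.6437
  grad(y) = -1.4251, v = y - alpha*grad = 2.8365
  prox(v) = soft_thresh(2.8365, 0.4005) = 2.4361
f(x_2) = 2*2.4361^2 - 12*2.4361 + 2.96*|2.4361| = -10.1532


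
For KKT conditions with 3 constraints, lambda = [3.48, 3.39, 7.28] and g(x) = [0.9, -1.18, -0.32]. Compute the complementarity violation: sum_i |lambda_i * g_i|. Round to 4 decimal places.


KKT complementary slackness check:
lambda_1 * g_1 = 3.48 * 0.9 = 3.132
lambda_2 * g_2 = 3.39 * -1.18 = -4.0002
lambda_3 * g_3 = 7.28 * -0.32 = -2.3296
Total violation = 3.132 + 4.0002 + 2.3296 = 9.4618


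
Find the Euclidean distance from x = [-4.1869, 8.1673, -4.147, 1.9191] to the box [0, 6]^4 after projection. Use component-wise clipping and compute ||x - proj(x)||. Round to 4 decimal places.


Project each component onto [0, 6].
clip(-4.1869) = 0.0, clip(8.1673) = 6.0, clip(-4.147) = 0.0, clip(1.9191) = 1.9191
Projection = [0.0, 6.0, 0.0, 1.9191]
Squared diffs: [17.5301, 4.6972, 17.1976, 0.0]
Distance = sqrt(39.4249) = 6.2789


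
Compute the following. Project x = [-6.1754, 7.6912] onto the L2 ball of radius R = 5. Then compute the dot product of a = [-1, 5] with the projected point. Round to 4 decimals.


Step 1: Compute ||x|| (intermediates to 6 decimals).
||x|| = sqrt((-6.1754)^2 + 7.6912^2) = 9.863576
Step 2: Project.
Since ||x|| > R, scale = R/||x|| = 5/9.863576 = 0.506916, proj(x) = scale * x
proj(x) = [-3.130409, 3.898792]
Step 3: Dot product.
a^T * proj(x) = -1*(-3.130409) + 5*3.898792 = 22.6244


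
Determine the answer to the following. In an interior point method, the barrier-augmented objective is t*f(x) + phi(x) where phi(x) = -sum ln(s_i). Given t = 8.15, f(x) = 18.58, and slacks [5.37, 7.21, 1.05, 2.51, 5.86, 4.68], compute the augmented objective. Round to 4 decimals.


Step 1: Compute log-barrier.
ln values: [1.6808, 1.9755, 0.0488, 0.9203, 1.7681, 1.5433]
phi = -(1.6808 + 1.9755 + 0.0488 + 0.9203 + 1.7681 + 1.5433) = -7.9368
Step 2: Compute augmented objective.
t*f(x) = 8.15*18.58 = 151.427
Total = 151.427 - 7.9368 = 143.4902


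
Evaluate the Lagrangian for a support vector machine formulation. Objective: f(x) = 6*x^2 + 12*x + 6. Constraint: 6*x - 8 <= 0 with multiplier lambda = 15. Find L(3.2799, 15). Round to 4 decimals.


Step 1: Evaluate f(x).
f(3.2799) = 6*3.2799^2 + 12*3.2799 + 6 = 109.9053
Step 2: Evaluate g(x).
g(3.2799) = 6*3.2799 - 8 = 11.6794
Step 3: Compute Lagrangian.
L = 109.9053 + 15*11.6794 = 285.0963


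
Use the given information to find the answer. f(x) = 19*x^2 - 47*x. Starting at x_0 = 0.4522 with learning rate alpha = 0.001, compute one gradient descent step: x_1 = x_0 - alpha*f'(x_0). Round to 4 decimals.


We compute the gradient at x_0 and apply the update.
f'(x) = 38*x - 47
f'(0.4522) = 38*0.4522 - 47 = -29.8164
x_1 = 0.4522 - 0.001*-29.8164 = 0.482


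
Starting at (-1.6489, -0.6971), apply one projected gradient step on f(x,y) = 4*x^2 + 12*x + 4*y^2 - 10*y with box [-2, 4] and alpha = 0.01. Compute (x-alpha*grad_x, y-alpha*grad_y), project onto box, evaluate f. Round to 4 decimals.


Step 1: Compute gradient at (-1.6489, -0.6971).
grad_x = 2*4*-1.6489 + 12 = -1.1912
grad_y = 2*4*-0.6971 - 10 = -15.5768
Step 2: Gradient step.
x_raw = -1.6489 - 0.01*-1.1912 = -1.637
y_raw = -0.6971 - 0.01*-15.5768 = -0.5413
Step 3: Project onto [-2, 4].
x_proj = clip(-1.637) = -1.637
y_proj = clip(-0.5413) = -0.5413
Step 4: Evaluate f.
f(-1.637, -0.5413) = -2.3395


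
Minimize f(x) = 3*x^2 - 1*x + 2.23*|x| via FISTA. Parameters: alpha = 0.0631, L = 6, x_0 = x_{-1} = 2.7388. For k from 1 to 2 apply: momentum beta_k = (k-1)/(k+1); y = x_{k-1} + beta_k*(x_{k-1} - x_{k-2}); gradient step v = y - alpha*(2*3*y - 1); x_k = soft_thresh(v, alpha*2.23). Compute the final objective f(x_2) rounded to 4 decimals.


FISTA on f(x) = 3*x^2 - 1*x + 2.23*|x|
L = 6, alpha = 0.0631
Iteration 1: beta = 0.0, y = 2.7388 + 0.0*(2.7388 - 2.7388) = 2.7388
  grad(y) = 15.4328, v = y - alpha*grad = 1.765
  prox(v) = soft_thresh(1.765, 0.1407) = 1.6243
Iteration 2: beta = 0.3333, y = 1.6243 + 0.3333*(1.6243 - 2.7388) = 1.2528
  grad(y) = 6.5166, v = y - alpha*grad = 0.8416
  prox(v) = soft_thresh(0.8416, 0.1407) = 0.7009
f(x_2) = 3*0.7009^2 - 1*0.7009 + 2.23*|0.7009| = 2.3357


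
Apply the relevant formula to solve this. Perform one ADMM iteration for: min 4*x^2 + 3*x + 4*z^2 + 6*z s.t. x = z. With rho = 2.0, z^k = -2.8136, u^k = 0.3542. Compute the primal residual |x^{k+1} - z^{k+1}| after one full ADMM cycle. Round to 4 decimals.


ADMM iteration with rho = 2.0, z^k = -2.8136, u^k = 0.3542
Step 1: x-update.
Minimize 4*x^2 + 3*x + (2.0/2)*(x + 2.8136 + 0.3542)^2
FOC: (2*4 + 2.0)*x = -3 + 2.0*(-2.8136 - 0.3542)
x^{k+1} = -0.9336
Step 2: z-update.
Minimize 4*z^2 + 6*z + (2.0/2)*(-0.9336 - z + 0.3542)^2
FOC: (2*4 + 2.0)*z = -6 + 2.0*(-0.9336 + 0.3542)
z^{k+1} = -0.7159
Step 3: u-update.
u^{k+1} = 0.3542 - 0.9336 + 0.7159 = 0.1365
Step 4: Primal residual = |-0.9336 + 0.7159| = 0.2177


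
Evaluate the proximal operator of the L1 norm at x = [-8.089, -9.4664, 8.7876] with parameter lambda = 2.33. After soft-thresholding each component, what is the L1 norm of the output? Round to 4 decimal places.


Soft-thresholding with lambda = 2.33:
prox(-8.089) = sign(-8.089)*max(|-8.089| - 2.33, 0) = -5.759
prox(-9.4664) = sign(-9.4664)*max(|-9.4664| - 2.33, 0) = -7.1364
prox(8.7876) = sign(8.7876)*max(|8.7876| - 2.33, 0) = 6.4576
prox(x) = [-5.759, -7.1364, 6.4576]
||prox(x)||_1 = 5.759 + 7.1364 + 6.4576 = 19.353


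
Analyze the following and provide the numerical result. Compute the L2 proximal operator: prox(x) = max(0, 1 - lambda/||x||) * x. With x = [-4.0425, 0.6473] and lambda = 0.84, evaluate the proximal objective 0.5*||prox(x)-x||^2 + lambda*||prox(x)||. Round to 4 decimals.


Step 1: Compute ||x||.
||x|| = 4.094
Step 2: Compute scaling factor.
scale = max(0, 1 - 0.84/4.094) = 0.7948
Step 3: prox(x) = [-3.2131, 0.5145]
||prox(x)|| = 3.254
Step 4: Proximal objective.
0.5*||prox-x||^2 = 0.3528
lambda*||prox|| = 2.7334
Total = 3.0862


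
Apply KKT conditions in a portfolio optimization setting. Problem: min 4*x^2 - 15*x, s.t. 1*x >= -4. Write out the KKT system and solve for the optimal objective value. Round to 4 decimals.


Step 1: Try lambda = 0 (constraint inactive).
Stationarity: 2*4*x - 15 = 0
x* = 15/(2*4) = 1.875
Check constraint: 1*1.875 = 1.875 >= -4 -- satisfied.
Step 2: Compute optimal value.
f(x*) = 4*1.875^2 - 15*1.875 = -14.0625


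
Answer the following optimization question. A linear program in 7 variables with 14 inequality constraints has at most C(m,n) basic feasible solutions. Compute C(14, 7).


Each vertex corresponds to some choice of n active constraints out of m, so the number of vertices is at most C(m, n) = m! / (n!(m-n)!).
m = 14, n = 7
Numerator: 14 * 13 * 12 * 11 * 10 * 9 * 8
Denominator: 7! = 5040
C(14, 7) = 3432


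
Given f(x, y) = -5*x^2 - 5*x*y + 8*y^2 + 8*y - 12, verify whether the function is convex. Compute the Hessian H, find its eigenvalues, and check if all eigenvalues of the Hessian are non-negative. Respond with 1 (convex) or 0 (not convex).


The Hessian of f(x,y) = -5*x^2 - 5*x*y + 8*y^2 + 8*y - 12 is:
H = [[-10, -5], [-5, 16]]
Trace = -10 + 16 = 6
Determinant = -10*16 - (-5)^2 = -185
Discriminant = (6)^2 - 4*-185 = 776.0
Eigenvalues: lambda_1 = -10.9284, lambda_2 = 16.9284
The function is not convex.

0


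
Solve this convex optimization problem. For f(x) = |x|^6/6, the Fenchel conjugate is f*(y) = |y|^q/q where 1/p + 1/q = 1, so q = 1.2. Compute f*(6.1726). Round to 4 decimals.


The conjugate exponent q satisfies 1/p + 1/q = 1.
p = 6, so q = 6/(6 - 1) = 1.2
|y|^q = 6.1726^1.2 = 8.883
f*(6.1726) = 8.883 / 1.2 = 7.4025


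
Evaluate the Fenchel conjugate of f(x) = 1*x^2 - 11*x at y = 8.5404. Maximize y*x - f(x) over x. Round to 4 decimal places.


f*(y) = sup_x {y*x - a*x^2 - b*x} = sup_x {(y-b)*x - a*x^2}
FOC: (y - b) - 2a*x = 0 => x* = (y - b)/(2a)
x* = (8.5404 + 11)/(2*1) = 9.7702
f*(8.5404) = (y-b)^2/(4a) = (8.5404 + 11)^2/(4*1)
= 381.8272/4 = 95.4568


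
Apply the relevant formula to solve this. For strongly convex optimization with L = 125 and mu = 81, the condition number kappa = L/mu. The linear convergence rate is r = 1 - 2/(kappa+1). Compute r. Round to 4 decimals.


Step 1: Compute the condition number.
kappa = L/mu = 125/81 = 1.5432
Step 2: Compute the convergence rate.
r = 1 - 2/(kappa + 1) = 1 - 2*mu/(L + mu) = (L - mu)/(L + mu) = 44/206 = 0.2136


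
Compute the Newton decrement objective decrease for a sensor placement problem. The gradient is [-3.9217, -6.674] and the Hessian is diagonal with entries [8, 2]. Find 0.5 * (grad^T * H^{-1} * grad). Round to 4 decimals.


Step 1: H is diagonal, so H^(-1) * g = [-0.4902, -3.337].
Step 2: g^T H^(-1) g = sum_i g_i^2 / H_ii
  = (-3.9217)^2/8 + (-6.674)^2/2
  = 1.9225 + 22.2711 = 24.1936
Step 3: Objective decrease = 0.5 * g^T H^(-1) g = 12.0968


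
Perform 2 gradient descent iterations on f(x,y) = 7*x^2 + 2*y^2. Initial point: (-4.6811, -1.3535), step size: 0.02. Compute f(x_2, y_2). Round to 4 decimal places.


Gradient descent on f(x,y) = 7*x^2 + 2*y^2.
Starting point: (-4.6811, -1.3535), alpha = 0.02
Step 1: grad_x = 2*7*-4.6811 = -65.5354, grad_y = 2*2*-1.3535 = -5.414
  x_1 = -4.6811 - 0.02*-65.5354 = -3.3704
  y_1 = -1.3535 - 0.02*-5.414 = -1.2452
Step 2: grad_x = 2*7*-3.3704 = -47.1855, grad_y = 2*2*-1.2452 = -4.9809
  x_2 = -3.3704 - 0.02*-47.1855 = -2.4267
  y_2 = -1.2452 - 0.02*-4.9809 = -1.1456
f(-2.4267, -1.1456) = 7*(-2.4267)^2 + 2*(-1.1456)^2 = 43.8463


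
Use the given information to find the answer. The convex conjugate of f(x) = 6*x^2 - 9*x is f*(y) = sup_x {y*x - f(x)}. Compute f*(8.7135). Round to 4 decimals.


f*(y) = sup_x {y*x - a*x^2 - b*x} = sup_x {(y-b)*x - a*x^2}
FOC: (y - b) - 2a*x = 0 => x* = (y - b)/(2a)
x* = (8.7135 + 9)/(2*6) = 1.4761
f*(8.7135) = (y-b)^2/(4a) = (8.7135 + 9)^2/(4*6)
= 313.7681/24 = 13.0737


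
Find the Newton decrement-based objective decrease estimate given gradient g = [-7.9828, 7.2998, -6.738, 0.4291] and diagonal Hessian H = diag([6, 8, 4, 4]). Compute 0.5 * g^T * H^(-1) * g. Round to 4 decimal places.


Step 1: H is diagonal, so H^(-1) * g = [-1.3305, 0.9125, -1.6845, 0.1073].
Step 2: g^T H^(-1) g = sum_i g_i^2 / H_ii
  = (-7.9828)^2/6 + (7.2998)^2/8 + (-6.738)^2/4 + (0.4291)^2/4
  = 10.6208 + 6.6609 + 11.3502 + 0.046 = 28.6779
Step 3: Objective decrease = 0.5 * g^T H^(-1) g = 14.339


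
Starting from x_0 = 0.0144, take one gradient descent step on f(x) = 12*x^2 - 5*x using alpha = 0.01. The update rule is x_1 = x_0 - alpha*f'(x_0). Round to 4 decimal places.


We compute the gradient at x_0 and apply the update.
f'(x) = 24*x - 5
f'(0.0144) = 24*0.0144 - 5 = -4.6544
x_1 = 0.0144 - 0.01*-4.6544 = 0.0609


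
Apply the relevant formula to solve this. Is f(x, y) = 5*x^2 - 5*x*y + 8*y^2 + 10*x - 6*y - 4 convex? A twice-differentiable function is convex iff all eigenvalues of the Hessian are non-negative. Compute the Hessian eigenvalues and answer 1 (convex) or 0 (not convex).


The Hessian of f(x,y) = 5*x^2 - 5*x*y + 8*y^2 + 10*x - 6*y - 4 is:
H = [[10, -5], [-5, 16]]
Trace = 10 + 16 = 26
Determinant = 10*16 - (-5)^2 = 135
Discriminant = (26)^2 - 4*135 = 136.0
Eigenvalues: lambda_1 = 7.169, lambda_2 = 18.831
The function is convex.

1


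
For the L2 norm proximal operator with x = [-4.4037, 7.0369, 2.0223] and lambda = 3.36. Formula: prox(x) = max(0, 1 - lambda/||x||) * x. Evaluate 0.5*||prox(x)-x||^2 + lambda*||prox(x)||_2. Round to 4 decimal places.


Step 1: Compute ||x||.
||x|| = 8.544
Step 2: Compute scaling factor.
scale = max(0, 1 - 3.36/8.544) = 0.6067
Step 3: prox(x) = [-2.6719, 4.2696, 1.227]
||prox(x)|| = 5.184
Step 4: Proximal objective.
0.5*||prox-x||^2 = 5.6448
lambda*||prox|| = 17.4182
Total = 23.0631


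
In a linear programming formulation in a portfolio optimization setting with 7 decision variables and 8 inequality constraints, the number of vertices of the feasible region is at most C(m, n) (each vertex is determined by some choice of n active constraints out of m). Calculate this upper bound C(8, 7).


Each vertex corresponds to some choice of n active constraints out of m, so the number of vertices is at most C(m, n) = m! / (n!(m-n)!).
m = 8, n = 7
Numerator: 8 * 7 * 6 * 5 * 4 * 3 * 2
Denominator: 7! = 5040
C(8, 7) = 8


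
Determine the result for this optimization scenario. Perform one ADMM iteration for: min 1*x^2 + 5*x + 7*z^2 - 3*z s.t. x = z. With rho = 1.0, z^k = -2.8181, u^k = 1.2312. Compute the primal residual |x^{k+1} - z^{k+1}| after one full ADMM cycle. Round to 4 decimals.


ADMM iteration with rho = 1.0, z^k = -2.8181, u^k = 1.2312
Step 1: x-update.
Minimize 1*x^2 + 5*x + (1.0/2)*(x + 2.8181 + 1.2312)^2
FOC: (2*1 + 1.0)*x = -5 + 1.0*(-2.8181 - 1.2312)
x^{k+1} = -3.0164
Step 2: z-update.
Minimize 7*z^2 - 3*z + (1.0/2)*(-3.0164 - z + 1.2312)^2
FOC: (2*7 + 1.0)*z = 3 + 1.0*(-3.0164 + 1.2312)
z^{k+1} = 0.081
Step 3: u-update.
u^{k+1} = 1.2312 - 3.0164 - 0.081 = -1.8662
Step 4: Primal residual = |-3.0164 - 0.081| = 3.0974


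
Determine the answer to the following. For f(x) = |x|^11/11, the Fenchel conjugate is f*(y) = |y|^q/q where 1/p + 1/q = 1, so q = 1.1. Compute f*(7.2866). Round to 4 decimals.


The conjugate exponent q satisfies 1/p + 1/q = 1.
p = 11, so q = 11/(11 - 1) = 1.1
|y|^q = 7.2866^1.1 = 8.8875
f*(7.2866) = 8.8875 / 1.1 = 8.0795


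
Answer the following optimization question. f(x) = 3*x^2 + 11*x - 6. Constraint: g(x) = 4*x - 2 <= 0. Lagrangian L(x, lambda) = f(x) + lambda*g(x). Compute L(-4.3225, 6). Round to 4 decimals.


Step 1: Evaluate f(x).
f(-4.3225) = 3*(-4.3225)^2 + 11*(-4.3225) - 6 = 2.5045
Step 2: Evaluate g(x).
g(-4.3225) = 4*-4.3225 - 2 = -19.29
Step 3: Compute Lagrangian.
L = 2.5045 + 6*-19.29 = -113.2355


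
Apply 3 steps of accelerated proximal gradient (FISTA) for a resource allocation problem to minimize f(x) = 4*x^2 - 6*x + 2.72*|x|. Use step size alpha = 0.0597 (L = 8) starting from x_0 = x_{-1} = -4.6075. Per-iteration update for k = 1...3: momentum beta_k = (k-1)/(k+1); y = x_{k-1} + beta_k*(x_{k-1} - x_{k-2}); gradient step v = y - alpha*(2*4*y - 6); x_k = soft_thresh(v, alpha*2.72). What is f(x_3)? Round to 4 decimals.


FISTA on f(x) = 4*x^2 - 6*x + 2.72*|x|
L = 8, alpha = 0.0597
Iteration 1: beta = 0.0, y = -4.6075 + 0.0*(-4.6075 + 4.6075) = -4.6075
  grad(y) = -42.86, v = y - alpha*grad = -2.0488
  prox(v) = soft_thresh(-2.0488, 0.1624) = -1.8864
Iteration 2: beta = 0.3333, y = -1.8864 + 0.3333*(-1.8864 + 4.6075) = -0.9793
  grad(y) = -13.8347, v = y - alpha*grad = -0.1534
  prox(v) = soft_thresh(-0.1534, 0.1624) = 0.0
Iteration 3: beta = 0.5, y = 0.0 + 0.5*(0.0 + 1.8864) = 0.9432
  grad(y) = 1.5455, v = y - alpha*grad = 0.8509
  prox(v) = soft_thresh(0.8509, 0.1624) = 0.6885
f(x_3) = 4*0.6885^2 - 6*0.6885 + 2.72*|0.6885| = -0.3621


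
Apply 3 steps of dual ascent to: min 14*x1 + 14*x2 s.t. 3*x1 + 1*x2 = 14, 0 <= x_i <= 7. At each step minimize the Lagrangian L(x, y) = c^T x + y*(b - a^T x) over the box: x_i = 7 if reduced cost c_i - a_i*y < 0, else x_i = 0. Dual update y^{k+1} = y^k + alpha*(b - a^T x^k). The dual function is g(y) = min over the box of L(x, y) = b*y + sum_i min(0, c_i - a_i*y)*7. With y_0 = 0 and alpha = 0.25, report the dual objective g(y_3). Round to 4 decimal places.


Dual ascent for LP: min 14*x1 + 14*x2, 3*x1 + 1*x2 = 14, 0 <= x_i <= 7
Step 1: y^k = 0.0, reduced costs: (14.0, 14.0)
  x^k = (0.0, 0.0), subgradient = b - a^T x = 14.0
  y^{k+1} = 0.0 + 0.25*14.0 = 3.5
Step 2: y^k = 3.5, reduced costs: (3.5, 10.5)
  x^k = (0.0, 0.0), subgradient = b - a^T x = 14.0
  y^{k+1} = 3.5 + 0.25*14.0 = 7.0
Step 3: y^k = 7.0, reduced costs: (-7.0, 7.0)
  x^k = (7.0, 0.0), subgradient = b - a^T x = -7.0
  y^{k+1} = 7.0 + 0.25*-7.0 = 5.25
Dual objective at y_3 = 5.25: reduced costs (-1.75, 8.75), box minimizer x = (7.0, 0.0)
g(y_3) = b*y + (c1 - a1*y)*x1 + (c2 - a2*y)*x2 = 14*5.25 + (-1.75)*7.0 + 8.75*0.0 = 73.5 - 12.25 + 0.0 = 61.25


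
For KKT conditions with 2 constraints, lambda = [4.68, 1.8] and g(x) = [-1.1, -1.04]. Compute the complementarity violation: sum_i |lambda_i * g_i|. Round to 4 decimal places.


KKT complementary slackness check:
lambda_1 * g_1 = 4.68 * -1.1 = -5.148
lambda_2 * g_2 = 1.8 * -1.04 = -1.872
Total violation = 5.148 + 1.872 = 7.02


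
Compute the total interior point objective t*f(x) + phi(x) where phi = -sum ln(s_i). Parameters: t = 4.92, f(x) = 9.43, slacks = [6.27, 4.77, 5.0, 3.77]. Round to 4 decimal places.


Step 1: Compute log-barrier.
ln values: [1.8358, 1.5623, 1.6094, 1.3271]
phi = -(1.8358 + 1.5623 + 1.6094 + 1.3271) = -6.3346
Step 2: Compute augmented objective.
t*f(x) = 4.92*9.43 = 46.3956
Total = 46.3956 - 6.3346 = 40.061
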